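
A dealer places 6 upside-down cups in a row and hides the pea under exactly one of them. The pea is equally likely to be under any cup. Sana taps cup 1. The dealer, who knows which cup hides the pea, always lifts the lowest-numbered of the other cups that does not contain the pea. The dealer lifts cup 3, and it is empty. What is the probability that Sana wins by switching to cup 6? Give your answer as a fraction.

Consider each possible location of the pea in turn.
If it is under any of cups 1, 4, 5, and 6 (prior 1/6 each): the dealer would have opened cup 2 instead, probability 0; weight (1/6)·0 = 0 each.
If it is under cup 2 (prior 1/6): cup 3 is the lowest-numbered option available, probability 1; weight (1/6)·1 = 1/6.
If it is under cup 3 (prior 1/6): the dealer opened cup 3, so this case is ruled out; weight (1/6)·0 = 0.
The weights sum to 1/6.
So P(the pea under cup 6 | the dealer opened cup 3) = 0 / (1/6) = 0.

0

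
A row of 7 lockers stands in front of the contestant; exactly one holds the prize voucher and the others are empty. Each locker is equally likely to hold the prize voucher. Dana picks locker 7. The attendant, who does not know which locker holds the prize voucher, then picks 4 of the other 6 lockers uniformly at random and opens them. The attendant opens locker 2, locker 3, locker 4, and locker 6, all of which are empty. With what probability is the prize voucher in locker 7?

1/3

Because the attendant chose which lockers to open without knowing where the prize voucher is, the choice is independent of the prize location. Learning that none of the 4 opened lockers holds the prize voucher simply rules out those 4 locations and leaves the remaining 3 lockers still equally likely by symmetry.
So P(the prize voucher in locker 7) = 1/3.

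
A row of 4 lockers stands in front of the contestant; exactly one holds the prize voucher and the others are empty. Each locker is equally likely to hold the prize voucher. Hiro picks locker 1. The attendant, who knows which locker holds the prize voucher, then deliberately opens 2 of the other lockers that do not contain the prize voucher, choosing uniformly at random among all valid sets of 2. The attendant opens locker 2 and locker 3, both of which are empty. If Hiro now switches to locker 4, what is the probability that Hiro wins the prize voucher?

Condition on the true location of the prize voucher.
If it is in locker 1 (prior 1/4): the attendant has 3 equally likely choices, so probability 1/3; weight (1/4)·(1/3) = 1/12.
If it is in either of lockers 2 and 3 (prior 1/4 each): that locker was opened and seen not to hold the prize — ruled out; weight (1/4)·0 = 0 each.
If it is in locker 4 (prior 1/4): the attendant has no choice, probability 1; weight (1/4)·1 = 1/4.
The weights sum to 1/3.
So P(the prize voucher in locker 4 | the attendant opened locker 2 and locker 3) = (1/4) / (1/3) = 3/4.

3/4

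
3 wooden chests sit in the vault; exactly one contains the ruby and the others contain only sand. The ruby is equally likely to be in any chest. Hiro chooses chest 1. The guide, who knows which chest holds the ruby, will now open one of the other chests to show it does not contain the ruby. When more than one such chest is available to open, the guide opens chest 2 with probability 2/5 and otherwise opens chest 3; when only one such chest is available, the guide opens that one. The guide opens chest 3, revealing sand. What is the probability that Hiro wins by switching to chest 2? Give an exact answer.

5/8

Apply Bayes' rule, conditioning on where the ruby actually is.
If it is in chest 1 (prior 1/3): chest 2 is available but not opened, probability 3/5; weight (1/3)·(3/5) = 1/5.
If it is in chest 2 (prior 1/3): only chest 3 is available, probability 1; weight (1/3)·1 = 1/3.
If it is in chest 3 (prior 1/3): the guide opened chest 3, so this case is ruled out; weight (1/3)·0 = 0.
The weights sum to 8/15.
So P(the ruby in chest 2 | the guide opened chest 3) = (1/3) / (8/15) = 5/8.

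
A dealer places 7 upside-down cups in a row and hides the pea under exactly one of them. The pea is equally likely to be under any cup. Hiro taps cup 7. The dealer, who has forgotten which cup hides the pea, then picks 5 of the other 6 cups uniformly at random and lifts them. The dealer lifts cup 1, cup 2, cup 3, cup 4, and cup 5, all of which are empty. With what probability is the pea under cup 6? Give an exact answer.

1/2

Consider each possible location of the pea in turn.
If it is under any of cups 1, 2, 3, 4, and 5 (prior 1/7 each): that cup was opened and seen not to hold the prize — ruled out; weight (1/7)·0 = 0 each.
If it is under either of cups 6 and 7 (prior 1/7 each): the dealer picks exactly this set with probability 1/6 regardless, and none is the prize; weight (1/7)·(1/6) = 1/42 each.
The weights sum to 1/21.
So P(the pea under cup 6 | the dealer opened cup 1, cup 2, cup 3, cup 4, and cup 5) = (1/42) / (1/21) = 1/2.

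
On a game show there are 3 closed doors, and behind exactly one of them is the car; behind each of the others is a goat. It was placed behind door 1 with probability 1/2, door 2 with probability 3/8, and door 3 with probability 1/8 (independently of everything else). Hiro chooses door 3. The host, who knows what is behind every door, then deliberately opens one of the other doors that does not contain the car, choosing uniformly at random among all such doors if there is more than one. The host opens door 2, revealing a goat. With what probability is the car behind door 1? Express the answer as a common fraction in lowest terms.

Apply Bayes' rule, conditioning on where the car actually is.
If it is behind door 1 (prior 1/2): the host has no choice, probability 1; weight (1/2)·1 = 1/2.
If it is behind door 2 (prior 3/8): the host opened door 2, so this case is ruled out; weight (3/8)·0 = 0.
If it is behind door 3 (prior 1/8): the host has 2 equally likely choices, so probability 1/2; weight (1/8)·(1/2) = 1/16.
The weights sum to 9/16.
So P(the car behind door 1 | the host opened door 2) = (1/2) / (9/16) = 8/9.

8/9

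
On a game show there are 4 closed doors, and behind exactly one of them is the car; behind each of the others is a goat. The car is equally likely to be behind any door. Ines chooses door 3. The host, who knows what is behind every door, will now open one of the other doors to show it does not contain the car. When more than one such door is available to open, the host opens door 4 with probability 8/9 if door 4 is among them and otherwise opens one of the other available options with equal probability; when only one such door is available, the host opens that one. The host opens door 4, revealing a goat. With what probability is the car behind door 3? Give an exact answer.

Consider each possible location of the car in turn.
If it is behind any of doors 1, 2, and 3 (prior 1/4 each): door 4 is available, opened with probability 8/9; weight (1/4)·(8/9) = 2/9 each.
If it is behind door 4 (prior 1/4): the host opened door 4, so this case is ruled out; weight (1/4)·0 = 0.
The weights sum to 2/3.
So P(the car behind door 3 | the host opened door 4) = (2/9) / (2/3) = 1/3.

1/3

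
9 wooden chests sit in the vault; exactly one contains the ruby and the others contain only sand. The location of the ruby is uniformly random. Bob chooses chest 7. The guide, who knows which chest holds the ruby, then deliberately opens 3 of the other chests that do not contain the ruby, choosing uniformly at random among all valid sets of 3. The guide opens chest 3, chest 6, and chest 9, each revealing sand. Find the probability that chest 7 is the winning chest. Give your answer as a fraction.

Consider each possible location of the ruby in turn.
If it is in any of chests 1, 2, 4, 5, and 8 (prior 1/9 each): the guide has 35 equally likely choices, so probability 1/35; weight (1/9)·(1/35) = 1/315 each.
If it is in any of chests 3, 6, and 9 (prior 1/9 each): that chest was opened and seen not to hold the prize — ruled out; weight (1/9)·0 = 0 each.
If it is in chest 7 (prior 1/9): the guide has 56 equally likely choices, so probability 1/56; weight (1/9)·(1/56) = 1/504.
The weights sum to 1/56.
So P(the ruby in chest 7 | the guide opened chest 3, chest 6, and chest 9) = (1/504) / (1/56) = 1/9.

1/9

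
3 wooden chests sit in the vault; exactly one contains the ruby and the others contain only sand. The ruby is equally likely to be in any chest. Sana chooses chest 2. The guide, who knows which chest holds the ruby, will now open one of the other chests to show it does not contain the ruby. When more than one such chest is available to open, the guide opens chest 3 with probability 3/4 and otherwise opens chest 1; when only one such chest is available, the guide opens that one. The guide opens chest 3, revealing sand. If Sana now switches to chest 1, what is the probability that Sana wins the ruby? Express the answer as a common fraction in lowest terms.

Apply Bayes' rule, conditioning on where the ruby actually is.
If it is in chest 1 (prior 1/3): only chest 3 is available, probability 1; weight (1/3)·1 = 1/3.
If it is in chest 2 (prior 1/3): chest 3 is available, opened with probability 3/4; weight (1/3)·(3/4) = 1/4.
If it is in chest 3 (prior 1/3): the guide opened chest 3, so this case is ruled out; weight (1/3)·0 = 0.
The weights sum to 7/12.
So P(the ruby in chest 1 | the guide opened chest 3) = (1/3) / (7/12) = 4/7.

4/7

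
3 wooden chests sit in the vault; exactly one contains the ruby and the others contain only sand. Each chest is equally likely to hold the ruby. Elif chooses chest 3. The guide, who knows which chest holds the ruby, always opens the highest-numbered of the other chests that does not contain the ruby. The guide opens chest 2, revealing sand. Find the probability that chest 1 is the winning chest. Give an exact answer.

1/2

Condition on the true location of the ruby.
If it is in either of chests 1 and 3 (prior 1/3 each): chest 2 is the highest-numbered option available, probability 1; weight (1/3)·1 = 1/3 each.
If it is in chest 2 (prior 1/3): the guide opened chest 2, so this case is ruled out; weight (1/3)·0 = 0.
The weights sum to 2/3.
So P(the ruby in chest 1 | the guide opened chest 2) = (1/3) / (2/3) = 1/2.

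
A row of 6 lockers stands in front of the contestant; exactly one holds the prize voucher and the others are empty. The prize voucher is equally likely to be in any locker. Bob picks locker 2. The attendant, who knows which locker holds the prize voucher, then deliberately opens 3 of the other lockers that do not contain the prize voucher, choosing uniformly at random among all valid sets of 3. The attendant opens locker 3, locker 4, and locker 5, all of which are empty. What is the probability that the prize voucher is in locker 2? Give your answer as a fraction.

Consider each possible location of the prize voucher in turn.
If it is in either of lockers 1 and 6 (prior 1/6 each): the attendant has 4 equally likely choices, so probability 1/4; weight (1/6)·(1/4) = 1/24 each.
If it is in locker 2 (prior 1/6): the attendant has 10 equally likely choices, so probability 1/10; weight (1/6)·(1/10) = 1/60.
If it is in any of lockers 3, 4, and 5 (prior 1/6 each): that locker was opened and seen not to hold the prize — ruled out; weight (1/6)·0 = 0 each.
The weights sum to 1/10.
So P(the prize voucher in locker 2 | the attendant opened locker 3, locker 4, and locker 5) = (1/60) / (1/10) = 1/6.

1/6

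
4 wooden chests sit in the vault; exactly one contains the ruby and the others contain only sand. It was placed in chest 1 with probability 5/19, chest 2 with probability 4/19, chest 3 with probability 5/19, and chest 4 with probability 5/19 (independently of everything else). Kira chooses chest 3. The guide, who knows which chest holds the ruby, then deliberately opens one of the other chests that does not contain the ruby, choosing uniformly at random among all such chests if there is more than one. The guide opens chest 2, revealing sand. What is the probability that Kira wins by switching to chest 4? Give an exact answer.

Condition on the true location of the ruby.
If it is in either of chests 1 and 4 (prior 5/19 each): the guide has 2 equally likely choices, so probability 1/2; weight (5/19)·(1/2) = 5/38 each.
If it is in chest 2 (prior 4/19): the guide opened chest 2, so this case is ruled out; weight (4/19)·0 = 0.
If it is in chest 3 (prior 5/19): the guide has 3 equally likely choices, so probability 1/3; weight (5/19)·(1/3) = 5/57.
The weights sum to 20/57.
So P(the ruby in chest 4 | the guide opened chest 2) = (5/38) / (20/57) = 3/8.

3/8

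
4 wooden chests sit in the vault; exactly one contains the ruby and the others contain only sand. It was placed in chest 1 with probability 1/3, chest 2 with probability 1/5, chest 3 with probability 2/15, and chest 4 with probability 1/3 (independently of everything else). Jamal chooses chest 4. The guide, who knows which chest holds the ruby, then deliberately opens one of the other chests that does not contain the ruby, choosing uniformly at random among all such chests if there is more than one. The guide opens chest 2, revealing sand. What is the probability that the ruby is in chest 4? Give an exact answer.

10/31

Apply Bayes' rule, conditioning on where the ruby actually is.
If it is in chest 1 (prior 1/3): the guide has 2 equally likely choices, so probability 1/2; weight (1/3)·(1/2) = 1/6.
If it is in chest 2 (prior 1/5): the guide opened chest 2, so this case is ruled out; weight (1/5)·0 = 0.
If it is in chest 3 (prior 2/15): the guide has 2 equally likely choices, so probability 1/2; weight (2/15)·(1/2) = 1/15.
If it is in chest 4 (prior 1/3): the guide has 3 equally likely choices, so probability 1/3; weight (1/3)·(1/3) = 1/9.
The weights sum to 31/90.
So P(the ruby in chest 4 | the guide opened chest 2) = (1/9) / (31/90) = 10/31.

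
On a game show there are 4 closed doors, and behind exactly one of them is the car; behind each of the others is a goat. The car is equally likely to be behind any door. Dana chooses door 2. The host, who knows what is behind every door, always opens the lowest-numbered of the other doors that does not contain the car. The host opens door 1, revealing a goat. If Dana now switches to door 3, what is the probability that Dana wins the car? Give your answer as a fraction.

Apply Bayes' rule, conditioning on where the car actually is.
If it is behind door 1 (prior 1/4): the host opened door 1, so this case is ruled out; weight (1/4)·0 = 0.
If it is behind any of doors 2, 3, and 4 (prior 1/4 each): door 1 is the lowest-numbered option available, probability 1; weight (1/4)·1 = 1/4 each.
The weights sum to 3/4.
So P(the car behind door 3 | the host opened door 1) = (1/4) / (3/4) = 1/3.

1/3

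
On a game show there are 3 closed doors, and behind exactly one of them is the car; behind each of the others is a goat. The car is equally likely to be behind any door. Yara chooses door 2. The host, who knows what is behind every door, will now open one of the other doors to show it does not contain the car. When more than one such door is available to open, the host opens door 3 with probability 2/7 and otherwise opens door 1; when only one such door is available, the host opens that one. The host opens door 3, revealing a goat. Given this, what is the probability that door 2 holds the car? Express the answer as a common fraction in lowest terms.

Condition on the true location of the car.
If it is behind door 1 (prior 1/3): only door 3 is available, probability 1; weight (1/3)·1 = 1/3.
If it is behind door 2 (prior 1/3): door 3 is available, opened with probability 2/7; weight (1/3)·(2/7) = 2/21.
If it is behind door 3 (prior 1/3): the host opened door 3, so this case is ruled out; weight (1/3)·0 = 0.
The weights sum to 3/7.
So P(the car behind door 2 | the host opened door 3) = (2/21) / (3/7) = 2/9.

2/9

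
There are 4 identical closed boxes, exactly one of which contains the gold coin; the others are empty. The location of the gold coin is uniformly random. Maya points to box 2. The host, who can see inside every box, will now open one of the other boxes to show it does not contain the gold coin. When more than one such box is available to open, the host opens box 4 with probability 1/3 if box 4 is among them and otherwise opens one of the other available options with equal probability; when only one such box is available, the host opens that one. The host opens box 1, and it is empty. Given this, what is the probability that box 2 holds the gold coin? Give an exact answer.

Condition on the true location of the gold coin.
If it is in box 1 (prior 1/4): the host opened box 1, so this case is ruled out; weight (1/4)·0 = 0.
If it is in box 2 (prior 1/4): box 4 is available but not opened; box 1 gets probability (1 − 1/3)/2 = 1/3; weight (1/4)·(1/3) = 1/12.
If it is in box 3 (prior 1/4): box 4 is available but not opened, probability 2/3; weight (1/4)·(2/3) = 1/6.
If it is in box 4 (prior 1/4): box 4 holds the prize so is unavailable; the host chooses uniformly among the 2 others, probability 1/2; weight (1/4)·(1/2) = 1/8.
The weights sum to 3/8.
So P(the gold coin in box 2 | the host opened box 1) = (1/12) / (3/8) = 2/9.

2/9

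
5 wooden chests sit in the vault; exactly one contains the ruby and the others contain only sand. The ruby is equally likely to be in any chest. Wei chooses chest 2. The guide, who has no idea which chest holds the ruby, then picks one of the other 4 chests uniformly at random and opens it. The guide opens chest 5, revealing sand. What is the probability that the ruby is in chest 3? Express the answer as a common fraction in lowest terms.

Condition on the true location of the ruby.
If it is in any of chests 1, 2, 3, and 4 (prior 1/5 each): the guide picks chest 5 with probability 1/4 regardless, and it is not the prize; weight (1/5)·(1/4) = 1/20 each.
If it is in chest 5 (prior 1/5): the guide opened chest 5, so this case is ruled out; weight (1/5)·0 = 0.
The weights sum to 1/5.
So P(the ruby in chest 3 | the guide opened chest 5) = (1/20) / (1/5) = 1/4.

1/4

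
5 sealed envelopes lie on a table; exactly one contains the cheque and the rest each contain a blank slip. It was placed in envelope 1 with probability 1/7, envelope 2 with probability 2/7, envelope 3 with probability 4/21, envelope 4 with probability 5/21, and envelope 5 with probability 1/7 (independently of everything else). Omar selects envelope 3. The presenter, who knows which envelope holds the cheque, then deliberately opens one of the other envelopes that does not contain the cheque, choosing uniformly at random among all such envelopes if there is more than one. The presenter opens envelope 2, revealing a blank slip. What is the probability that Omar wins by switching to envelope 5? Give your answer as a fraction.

Consider each possible location of the cheque in turn.
If it is in either of envelopes 1 and 5 (prior 1/7 each): the presenter has 3 equally likely choices, so probability 1/3; weight (1/7)·(1/3) = 1/21 each.
If it is in envelope 2 (prior 2/7): the presenter opened envelope 2, so this case is ruled out; weight (2/7)·0 = 0.
If it is in envelope 3 (prior 4/21): the presenter has 4 equally likely choices, so probability 1/4; weight (4/21)·(1/4) = 1/21.
If it is in envelope 4 (prior 5/21): the presenter has 3 equally likely choices, so probability 1/3; weight (5/21)·(1/3) = 5/63.
The weights sum to 2/9.
So P(the cheque in envelope 5 | the presenter opened envelope 2) = (1/21) / (2/9) = 3/14.

3/14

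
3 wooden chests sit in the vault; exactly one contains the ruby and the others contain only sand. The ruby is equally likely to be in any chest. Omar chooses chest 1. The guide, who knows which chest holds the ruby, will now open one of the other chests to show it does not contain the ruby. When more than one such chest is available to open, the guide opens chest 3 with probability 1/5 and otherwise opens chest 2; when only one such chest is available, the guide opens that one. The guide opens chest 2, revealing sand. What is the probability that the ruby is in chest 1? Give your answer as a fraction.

Apply Bayes' rule, conditioning on where the ruby actually is.
If it is in chest 1 (prior 1/3): chest 3 is available but not opened, probability 4/5; weight (1/3)·(4/5) = 4/15.
If it is in chest 2 (prior 1/3): the guide opened chest 2, so this case is ruled out; weight (1/3)·0 = 0.
If it is in chest 3 (prior 1/3): only chest 2 is available, probability 1; weight (1/3)·1 = 1/3.
The weights sum to 3/5.
So P(the ruby in chest 1 | the guide opened chest 2) = (4/15) / (3/5) = 4/9.

4/9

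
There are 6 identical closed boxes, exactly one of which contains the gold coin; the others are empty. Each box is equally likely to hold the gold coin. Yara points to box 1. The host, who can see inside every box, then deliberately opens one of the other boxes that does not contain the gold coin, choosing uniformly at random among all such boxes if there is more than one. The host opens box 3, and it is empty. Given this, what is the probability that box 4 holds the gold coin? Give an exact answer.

5/24

Condition on the true location of the gold coin.
If it is in box 1 (prior 1/6): the host has 5 equally likely choices, so probability 1/5; weight (1/6)·(1/5) = 1/30.
If it is in any of boxes 2, 4, 5, and 6 (prior 1/6 each): the host has 4 equally likely choices, so probability 1/4; weight (1/6)·(1/4) = 1/24 each.
If it is in box 3 (prior 1/6): the host opened box 3, so this case is ruled out; weight (1/6)·0 = 0.
The weights sum to 1/5.
So P(the gold coin in box 4 | the host opened box 3) = (1/24) / (1/5) = 5/24.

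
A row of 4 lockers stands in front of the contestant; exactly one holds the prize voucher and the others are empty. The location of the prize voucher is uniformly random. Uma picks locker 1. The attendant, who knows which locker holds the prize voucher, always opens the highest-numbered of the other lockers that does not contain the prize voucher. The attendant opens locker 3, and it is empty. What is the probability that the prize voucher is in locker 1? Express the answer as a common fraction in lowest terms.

0

Consider each possible location of the prize voucher in turn.
If it is in either of lockers 1 and 2 (prior 1/4 each): the attendant would have opened locker 4 instead, probability 0; weight (1/4)·0 = 0 each.
If it is in locker 3 (prior 1/4): the attendant opened locker 3, so this case is ruled out; weight (1/4)·0 = 0.
If it is in locker 4 (prior 1/4): locker 3 is the highest-numbered option available, probability 1; weight (1/4)·1 = 1/4.
The weights sum to 1/4.
So P(the prize voucher in locker 1 | the attendant opened locker 3) = 0 / (1/4) = 0.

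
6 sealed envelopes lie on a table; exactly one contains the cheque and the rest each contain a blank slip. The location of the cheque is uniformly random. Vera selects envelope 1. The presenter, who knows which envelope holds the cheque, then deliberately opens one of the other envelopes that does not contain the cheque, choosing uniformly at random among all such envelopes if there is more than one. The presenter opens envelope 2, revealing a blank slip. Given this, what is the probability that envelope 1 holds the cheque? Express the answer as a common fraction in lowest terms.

1/6

Apply Bayes' rule, conditioning on where the cheque actually is.
If it is in envelope 1 (prior 1/6): the presenter has 5 equally likely choices, so probability 1/5; weight (1/6)·(1/5) = 1/30.
If it is in envelope 2 (prior 1/6): the presenter opened envelope 2, so this case is ruled out; weight (1/6)·0 = 0.
If it is in any of envelopes 3, 4, 5, and 6 (prior 1/6 each): the presenter has 4 equally likely choices, so probability 1/4; weight (1/6)·(1/4) = 1/24 each.
The weights sum to 1/5.
So P(the cheque in envelope 1 | the presenter opened envelope 2) = (1/30) / (1/5) = 1/6.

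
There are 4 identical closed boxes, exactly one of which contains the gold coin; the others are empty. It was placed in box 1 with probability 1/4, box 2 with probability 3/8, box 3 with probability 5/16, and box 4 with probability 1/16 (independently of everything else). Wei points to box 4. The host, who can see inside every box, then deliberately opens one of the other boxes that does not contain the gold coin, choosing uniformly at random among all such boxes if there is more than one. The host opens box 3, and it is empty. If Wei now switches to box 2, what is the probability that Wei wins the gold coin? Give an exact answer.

9/16

Consider each possible location of the gold coin in turn.
If it is in box 1 (prior 1/4): the host has 2 equally likely choices, so probability 1/2; weight (1/4)·(1/2) = 1/8.
If it is in box 2 (prior 3/8): the host has 2 equally likely choices, so probability 1/2; weight (3/8)·(1/2) = 3/16.
If it is in box 3 (prior 5/16): the host opened box 3, so this case is ruled out; weight (5/16)·0 = 0.
If it is in box 4 (prior 1/16): the host has 3 equally likely choices, so probability 1/3; weight (1/16)·(1/3) = 1/48.
The weights sum to 1/3.
So P(the gold coin in box 2 | the host opened box 3) = (3/16) / (1/3) = 9/16.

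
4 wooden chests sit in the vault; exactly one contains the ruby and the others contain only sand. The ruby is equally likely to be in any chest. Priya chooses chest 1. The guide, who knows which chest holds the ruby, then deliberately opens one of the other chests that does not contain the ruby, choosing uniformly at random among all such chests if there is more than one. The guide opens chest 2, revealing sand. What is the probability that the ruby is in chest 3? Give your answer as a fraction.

3/8

Condition on the true location of the ruby.
If it is in chest 1 (prior 1/4): the guide has 3 equally likely choices, so probability 1/3; weight (1/4)·(1/3) = 1/12.
If it is in chest 2 (prior 1/4): the guide opened chest 2, so this case is ruled out; weight (1/4)·0 = 0.
If it is in either of chests 3 and 4 (prior 1/4 each): the guide has 2 equally likely choices, so probability 1/2; weight (1/4)·(1/2) = 1/8 each.
The weights sum to 1/3.
So P(the ruby in chest 3 | the guide opened chest 2) = (1/8) / (1/3) = 3/8.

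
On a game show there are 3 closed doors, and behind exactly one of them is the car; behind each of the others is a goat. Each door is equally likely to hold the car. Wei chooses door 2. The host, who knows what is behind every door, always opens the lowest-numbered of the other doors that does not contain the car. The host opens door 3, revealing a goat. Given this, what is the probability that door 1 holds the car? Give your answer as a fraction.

1

Apply Bayes' rule, conditioning on where the car actually is.
If it is behind door 1 (prior 1/3): door 3 is the lowest-numbered option available, probability 1; weight (1/3)·1 = 1/3.
If it is behind door 2 (prior 1/3): the host would have opened door 1 instead, probability 0; weight (1/3)·0 = 0.
If it is behind door 3 (prior 1/3): the host opened door 3, so this case is ruled out; weight (1/3)·0 = 0.
The weights sum to 1/3.
So P(the car behind door 1 | the host opened door 3) = (1/3) / (1/3) = 1.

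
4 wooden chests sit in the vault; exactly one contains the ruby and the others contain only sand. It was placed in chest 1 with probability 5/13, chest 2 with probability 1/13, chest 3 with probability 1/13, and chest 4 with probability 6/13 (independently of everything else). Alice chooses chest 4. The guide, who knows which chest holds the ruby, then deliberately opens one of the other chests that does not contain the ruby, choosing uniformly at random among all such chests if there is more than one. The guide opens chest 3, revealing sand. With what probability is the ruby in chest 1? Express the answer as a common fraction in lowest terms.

1/2

Apply Bayes' rule, conditioning on where the ruby actually is.
If it is in chest 1 (prior 5/13): the guide has 2 equally likely choices, so probability 1/2; weight (5/13)·(1/2) = 5/26.
If it is in chest 2 (prior 1/13): the guide has 2 equally likely choices, so probability 1/2; weight (1/13)·(1/2) = 1/26.
If it is in chest 3 (prior 1/13): the guide opened chest 3, so this case is ruled out; weight (1/13)·0 = 0.
If it is in chest 4 (prior 6/13): the guide has 3 equally likely choices, so probability 1/3; weight (6/13)·(1/3) = 2/13.
The weights sum to 5/13.
So P(the ruby in chest 1 | the guide opened chest 3) = (5/26) / (5/13) = 1/2.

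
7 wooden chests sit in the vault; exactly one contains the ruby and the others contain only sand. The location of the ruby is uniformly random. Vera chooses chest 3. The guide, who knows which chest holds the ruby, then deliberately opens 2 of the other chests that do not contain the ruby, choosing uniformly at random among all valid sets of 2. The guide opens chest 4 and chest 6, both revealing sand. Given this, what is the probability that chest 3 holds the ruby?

Consider each possible location of the ruby in turn.
If it is in any of chests 1, 2, 5, and 7 (prior 1/7 each): the guide has 10 equally likely choices, so probability 1/10; weight (1/7)·(1/10) = 1/70 each.
If it is in chest 3 (prior 1/7): the guide has 15 equally likely choices, so probability 1/15; weight (1/7)·(1/15) = 1/105.
If it is in either of chests 4 and 6 (prior 1/7 each): that chest was opened and seen not to hold the prize — ruled out; weight (1/7)·0 = 0 each.
The weights sum to 1/15.
So P(the ruby in chest 3 | the guide opened chest 4 and chest 6) = (1/105) / (1/15) = 1/7.

1/7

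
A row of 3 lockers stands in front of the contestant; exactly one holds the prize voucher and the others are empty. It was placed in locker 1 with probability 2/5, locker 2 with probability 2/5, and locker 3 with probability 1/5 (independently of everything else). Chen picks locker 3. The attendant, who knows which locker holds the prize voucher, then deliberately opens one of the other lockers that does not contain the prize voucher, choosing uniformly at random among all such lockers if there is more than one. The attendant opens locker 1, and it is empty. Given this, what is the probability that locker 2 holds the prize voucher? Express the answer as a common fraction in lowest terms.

4/5

Consider each possible location of the prize voucher in turn.
If it is in locker 1 (prior 2/5): the attendant opened locker 1, so this case is ruled out; weight (2/5)·0 = 0.
If it is in locker 2 (prior 2/5): the attendant has no choice, probability 1; weight (2/5)·1 = 2/5.
If it is in locker 3 (prior 1/5): the attendant has 2 equally likely choices, so probability 1/2; weight (1/5)·(1/2) = 1/10.
The weights sum to 1/2.
So P(the prize voucher in locker 2 | the attendant opened locker 1) = (2/5) / (1/2) = 4/5.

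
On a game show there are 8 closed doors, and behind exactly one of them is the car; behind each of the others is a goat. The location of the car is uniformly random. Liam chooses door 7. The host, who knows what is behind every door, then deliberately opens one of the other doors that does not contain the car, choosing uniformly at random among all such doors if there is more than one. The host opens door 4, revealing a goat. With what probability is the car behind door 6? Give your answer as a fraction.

Condition on the true location of the car.
If it is behind any of doors 1, 2, 3, 5, 6, and 8 (prior 1/8 each): the host has 6 equally likely choices, so probability 1/6; weight (1/8)·(1/6) = 1/48 each.
If it is behind door 4 (prior 1/8): the host opened door 4, so this case is ruled out; weight (1/8)·0 = 0.
If it is behind door 7 (prior 1/8): the host has 7 equally likely choices, so probability 1/7; weight (1/8)·(1/7) = 1/56.
The weights sum to 1/7.
So P(the car behind door 6 | the host opened door 4) = (1/48) / (1/7) = 7/48.

7/48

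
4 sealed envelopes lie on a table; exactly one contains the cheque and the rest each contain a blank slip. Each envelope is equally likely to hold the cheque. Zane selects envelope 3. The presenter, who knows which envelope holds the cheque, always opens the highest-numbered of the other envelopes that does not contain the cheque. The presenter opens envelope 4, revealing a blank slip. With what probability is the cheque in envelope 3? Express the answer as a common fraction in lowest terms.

Consider each possible location of the cheque in turn.
If it is in any of envelopes 1, 2, and 3 (prior 1/4 each): envelope 4 is the highest-numbered option available, probability 1; weight (1/4)·1 = 1/4 each.
If it is in envelope 4 (prior 1/4): the presenter opened envelope 4, so this case is ruled out; weight (1/4)·0 = 0.
The weights sum to 3/4.
So P(the cheque in envelope 3 | the presenter opened envelope 4) = (1/4) / (3/4) = 1/3.

1/3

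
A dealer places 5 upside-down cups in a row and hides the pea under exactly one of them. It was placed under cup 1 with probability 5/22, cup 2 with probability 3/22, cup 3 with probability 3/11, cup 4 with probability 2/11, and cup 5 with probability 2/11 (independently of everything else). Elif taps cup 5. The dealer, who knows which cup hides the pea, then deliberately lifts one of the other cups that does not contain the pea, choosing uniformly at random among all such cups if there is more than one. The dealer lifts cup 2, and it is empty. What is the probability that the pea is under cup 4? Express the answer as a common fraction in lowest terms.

Condition on the true location of the pea.
If it is under cup 1 (prior 5/22): the dealer has 3 equally likely choices, so probability 1/3; weight (5/22)·(1/3) = 5/66.
If it is under cup 2 (prior 3/22): the dealer opened cup 2, so this case is ruled out; weight (3/22)·0 = 0.
If it is under cup 3 (prior 3/11): the dealer has 3 equally likely choices, so probability 1/3; weight (3/11)·(1/3) = 1/11.
If it is under cup 4 (prior 2/11): the dealer has 3 equally likely choices, so probability 1/3; weight (2/11)·(1/3) = 2/33.
If it is under cup 5 (prior 2/11): the dealer has 4 equally likely choices, so probability 1/4; weight (2/11)·(1/4) = 1/22.
The weights sum to 3/11.
So P(the pea under cup 4 | the dealer opened cup 2) = (2/33) / (3/11) = 2/9.

2/9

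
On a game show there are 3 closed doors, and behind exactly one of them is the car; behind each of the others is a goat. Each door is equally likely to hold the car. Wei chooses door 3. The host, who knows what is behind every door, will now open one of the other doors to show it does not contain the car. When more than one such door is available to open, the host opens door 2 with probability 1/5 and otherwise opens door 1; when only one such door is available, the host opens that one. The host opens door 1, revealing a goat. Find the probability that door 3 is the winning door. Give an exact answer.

4/9

Condition on the true location of the car.
If it is behind door 1 (prior 1/3): the host opened door 1, so this case is ruled out; weight (1/3)·0 = 0.
If it is behind door 2 (prior 1/3): only door 1 is available, probability 1; weight (1/3)·1 = 1/3.
If it is behind door 3 (prior 1/3): door 2 is available but not opened, probability 4/5; weight (1/3)·(4/5) = 4/15.
The weights sum to 3/5.
So P(the car behind door 3 | the host opened door 1) = (4/15) / (3/5) = 4/9.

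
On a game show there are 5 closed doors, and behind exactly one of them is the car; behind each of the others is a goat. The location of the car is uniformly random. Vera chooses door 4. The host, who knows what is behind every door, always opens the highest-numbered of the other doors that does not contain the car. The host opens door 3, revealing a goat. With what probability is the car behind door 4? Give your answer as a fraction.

Consider each possible location of the car in turn.
If it is behind any of doors 1, 2, and 4 (prior 1/5 each): the host would have opened door 5 instead, probability 0; weight (1/5)·0 = 0 each.
If it is behind door 3 (prior 1/5): the host opened door 3, so this case is ruled out; weight (1/5)·0 = 0.
If it is behind door 5 (prior 1/5): door 3 is the highest-numbered option available, probability 1; weight (1/5)·1 = 1/5.
The weights sum to 1/5.
So P(the car behind door 4 | the host opened door 3) = 0 / (1/5) = 0.

0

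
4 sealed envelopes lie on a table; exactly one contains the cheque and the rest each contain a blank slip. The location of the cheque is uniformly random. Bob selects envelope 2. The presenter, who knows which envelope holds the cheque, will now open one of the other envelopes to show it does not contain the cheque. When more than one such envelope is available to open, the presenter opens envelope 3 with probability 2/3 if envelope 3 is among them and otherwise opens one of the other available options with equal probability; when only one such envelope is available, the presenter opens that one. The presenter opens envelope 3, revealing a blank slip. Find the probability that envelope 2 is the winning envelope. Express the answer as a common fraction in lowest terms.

1/3

Apply Bayes' rule, conditioning on where the cheque actually is.
If it is in any of envelopes 1, 2, and 4 (prior 1/4 each): envelope 3 is available, opened with probability 2/3; weight (1/4)·(2/3) = 1/6 each.
If it is in envelope 3 (prior 1/4): the presenter opened envelope 3, so this case is ruled out; weight (1/4)·0 = 0.
The weights sum to 1/2.
So P(the cheque in envelope 2 | the presenter opened envelope 3) = (1/6) / (1/2) = 1/3.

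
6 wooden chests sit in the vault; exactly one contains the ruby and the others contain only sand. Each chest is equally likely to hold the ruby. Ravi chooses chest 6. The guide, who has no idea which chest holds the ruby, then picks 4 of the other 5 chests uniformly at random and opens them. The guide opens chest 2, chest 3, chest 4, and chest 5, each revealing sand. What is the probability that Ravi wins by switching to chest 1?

1/2

Apply Bayes' rule, conditioning on where the ruby actually is.
If it is in either of chests 1 and 6 (prior 1/6 each): the guide picks exactly this set with probability 1/5 regardless, and none is the prize; weight (1/6)·(1/5) = 1/30 each.
If it is in any of chests 2, 3, 4, and 5 (prior 1/6 each): that chest was opened and seen not to hold the prize — ruled out; weight (1/6)·0 = 0 each.
The weights sum to 1/15.
So P(the ruby in chest 1 | the guide opened chest 2, chest 3, chest 4, and chest 5) = (1/30) / (1/15) = 1/2.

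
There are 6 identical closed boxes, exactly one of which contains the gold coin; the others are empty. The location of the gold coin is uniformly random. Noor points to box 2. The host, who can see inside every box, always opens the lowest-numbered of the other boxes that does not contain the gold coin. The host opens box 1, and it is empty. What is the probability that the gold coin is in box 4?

1/5

Consider each possible location of the gold coin in turn.
If it is in box 1 (prior 1/6): the host opened box 1, so this case is ruled out; weight (1/6)·0 = 0.
If it is in any of boxes 2, 3, 4, 5, and 6 (prior 1/6 each): box 1 is the lowest-numbered option available, probability 1; weight (1/6)·1 = 1/6 each.
The weights sum to 5/6.
So P(the gold coin in box 4 | the host opened box 1) = (1/6) / (5/6) = 1/5.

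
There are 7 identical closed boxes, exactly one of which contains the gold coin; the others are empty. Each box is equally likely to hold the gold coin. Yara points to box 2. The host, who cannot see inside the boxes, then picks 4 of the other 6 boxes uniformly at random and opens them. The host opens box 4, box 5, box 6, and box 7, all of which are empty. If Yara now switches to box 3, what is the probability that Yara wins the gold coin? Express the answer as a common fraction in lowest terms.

Condition on the true location of the gold coin.
If it is in any of boxes 1, 2, and 3 (prior 1/7 each): the host picks exactly this set with probability 1/15 regardless, and none is the prize; weight (1/7)·(1/15) = 1/105 each.
If it is in any of boxes 4, 5, 6, and 7 (prior 1/7 each): that box was opened and seen not to hold the prize — ruled out; weight (1/7)·0 = 0 each.
The weights sum to 1/35.
So P(the gold coin in box 3 | the host opened box 4, box 5, box 6, and box 7) = (1/105) / (1/35) = 1/3.

1/3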